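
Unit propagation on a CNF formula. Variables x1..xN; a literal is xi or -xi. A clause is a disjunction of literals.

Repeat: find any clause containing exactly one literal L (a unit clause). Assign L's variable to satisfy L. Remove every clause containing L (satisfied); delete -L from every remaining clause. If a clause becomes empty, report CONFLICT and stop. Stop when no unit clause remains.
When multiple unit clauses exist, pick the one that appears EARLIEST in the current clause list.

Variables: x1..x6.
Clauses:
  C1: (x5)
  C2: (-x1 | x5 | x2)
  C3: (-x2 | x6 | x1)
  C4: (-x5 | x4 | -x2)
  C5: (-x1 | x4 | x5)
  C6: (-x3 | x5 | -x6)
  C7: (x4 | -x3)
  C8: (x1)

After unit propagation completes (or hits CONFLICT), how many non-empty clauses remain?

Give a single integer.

Answer: 2

Derivation:
unit clause [5] forces x5=T; simplify:
  drop -5 from [-5, 4, -2] -> [4, -2]
  satisfied 4 clause(s); 4 remain; assigned so far: [5]
unit clause [1] forces x1=T; simplify:
  satisfied 2 clause(s); 2 remain; assigned so far: [1, 5]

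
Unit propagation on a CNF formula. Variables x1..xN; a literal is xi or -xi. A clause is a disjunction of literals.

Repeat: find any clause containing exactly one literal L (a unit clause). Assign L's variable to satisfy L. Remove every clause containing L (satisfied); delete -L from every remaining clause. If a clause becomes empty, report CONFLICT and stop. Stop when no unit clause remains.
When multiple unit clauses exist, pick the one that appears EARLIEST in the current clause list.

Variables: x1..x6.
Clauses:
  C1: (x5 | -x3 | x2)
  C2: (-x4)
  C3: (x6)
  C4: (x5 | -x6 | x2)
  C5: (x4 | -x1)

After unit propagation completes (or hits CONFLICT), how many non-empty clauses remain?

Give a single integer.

unit clause [-4] forces x4=F; simplify:
  drop 4 from [4, -1] -> [-1]
  satisfied 1 clause(s); 4 remain; assigned so far: [4]
unit clause [6] forces x6=T; simplify:
  drop -6 from [5, -6, 2] -> [5, 2]
  satisfied 1 clause(s); 3 remain; assigned so far: [4, 6]
unit clause [-1] forces x1=F; simplify:
  satisfied 1 clause(s); 2 remain; assigned so far: [1, 4, 6]

Answer: 2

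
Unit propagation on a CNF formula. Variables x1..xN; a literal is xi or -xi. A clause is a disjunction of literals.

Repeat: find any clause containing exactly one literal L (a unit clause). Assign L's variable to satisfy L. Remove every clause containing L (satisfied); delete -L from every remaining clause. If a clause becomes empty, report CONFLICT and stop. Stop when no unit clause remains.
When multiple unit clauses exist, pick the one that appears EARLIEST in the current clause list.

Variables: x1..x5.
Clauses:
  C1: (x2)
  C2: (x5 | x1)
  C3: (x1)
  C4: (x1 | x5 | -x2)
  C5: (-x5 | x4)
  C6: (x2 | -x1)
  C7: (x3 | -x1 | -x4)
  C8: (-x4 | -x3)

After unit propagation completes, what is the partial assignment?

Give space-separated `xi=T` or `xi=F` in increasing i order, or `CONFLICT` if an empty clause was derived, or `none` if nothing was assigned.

Answer: x1=T x2=T

Derivation:
unit clause [2] forces x2=T; simplify:
  drop -2 from [1, 5, -2] -> [1, 5]
  satisfied 2 clause(s); 6 remain; assigned so far: [2]
unit clause [1] forces x1=T; simplify:
  drop -1 from [3, -1, -4] -> [3, -4]
  satisfied 3 clause(s); 3 remain; assigned so far: [1, 2]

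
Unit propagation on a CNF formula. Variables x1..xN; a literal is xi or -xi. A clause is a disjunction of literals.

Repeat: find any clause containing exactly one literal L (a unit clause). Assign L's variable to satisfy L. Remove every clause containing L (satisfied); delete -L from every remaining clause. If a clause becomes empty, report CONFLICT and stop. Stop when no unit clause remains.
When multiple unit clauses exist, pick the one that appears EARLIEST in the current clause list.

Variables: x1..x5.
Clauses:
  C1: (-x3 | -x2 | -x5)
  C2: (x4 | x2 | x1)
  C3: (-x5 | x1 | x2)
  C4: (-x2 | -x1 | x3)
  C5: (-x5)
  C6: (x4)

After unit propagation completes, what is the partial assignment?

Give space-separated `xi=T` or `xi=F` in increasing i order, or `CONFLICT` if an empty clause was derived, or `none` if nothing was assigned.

unit clause [-5] forces x5=F; simplify:
  satisfied 3 clause(s); 3 remain; assigned so far: [5]
unit clause [4] forces x4=T; simplify:
  satisfied 2 clause(s); 1 remain; assigned so far: [4, 5]

Answer: x4=T x5=F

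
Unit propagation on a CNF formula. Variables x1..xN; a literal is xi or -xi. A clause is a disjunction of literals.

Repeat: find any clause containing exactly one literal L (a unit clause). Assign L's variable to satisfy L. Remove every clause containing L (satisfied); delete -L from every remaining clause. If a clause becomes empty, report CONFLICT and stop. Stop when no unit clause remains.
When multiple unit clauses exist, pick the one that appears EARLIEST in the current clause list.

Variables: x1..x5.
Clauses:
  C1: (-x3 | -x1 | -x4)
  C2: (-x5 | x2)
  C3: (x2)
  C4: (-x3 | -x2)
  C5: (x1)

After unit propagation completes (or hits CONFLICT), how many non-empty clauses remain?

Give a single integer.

unit clause [2] forces x2=T; simplify:
  drop -2 from [-3, -2] -> [-3]
  satisfied 2 clause(s); 3 remain; assigned so far: [2]
unit clause [-3] forces x3=F; simplify:
  satisfied 2 clause(s); 1 remain; assigned so far: [2, 3]
unit clause [1] forces x1=T; simplify:
  satisfied 1 clause(s); 0 remain; assigned so far: [1, 2, 3]

Answer: 0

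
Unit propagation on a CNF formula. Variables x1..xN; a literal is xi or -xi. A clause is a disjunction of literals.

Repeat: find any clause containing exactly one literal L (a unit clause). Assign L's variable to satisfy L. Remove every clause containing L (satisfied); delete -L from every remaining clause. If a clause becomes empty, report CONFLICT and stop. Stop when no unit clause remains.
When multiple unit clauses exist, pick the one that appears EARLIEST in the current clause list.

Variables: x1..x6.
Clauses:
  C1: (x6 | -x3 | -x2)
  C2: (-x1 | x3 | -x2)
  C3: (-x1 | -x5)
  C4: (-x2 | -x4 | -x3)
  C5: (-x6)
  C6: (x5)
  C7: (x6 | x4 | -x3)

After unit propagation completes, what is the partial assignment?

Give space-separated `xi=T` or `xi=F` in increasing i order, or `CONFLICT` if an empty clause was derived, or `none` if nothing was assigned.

Answer: x1=F x5=T x6=F

Derivation:
unit clause [-6] forces x6=F; simplify:
  drop 6 from [6, -3, -2] -> [-3, -2]
  drop 6 from [6, 4, -3] -> [4, -3]
  satisfied 1 clause(s); 6 remain; assigned so far: [6]
unit clause [5] forces x5=T; simplify:
  drop -5 from [-1, -5] -> [-1]
  satisfied 1 clause(s); 5 remain; assigned so far: [5, 6]
unit clause [-1] forces x1=F; simplify:
  satisfied 2 clause(s); 3 remain; assigned so far: [1, 5, 6]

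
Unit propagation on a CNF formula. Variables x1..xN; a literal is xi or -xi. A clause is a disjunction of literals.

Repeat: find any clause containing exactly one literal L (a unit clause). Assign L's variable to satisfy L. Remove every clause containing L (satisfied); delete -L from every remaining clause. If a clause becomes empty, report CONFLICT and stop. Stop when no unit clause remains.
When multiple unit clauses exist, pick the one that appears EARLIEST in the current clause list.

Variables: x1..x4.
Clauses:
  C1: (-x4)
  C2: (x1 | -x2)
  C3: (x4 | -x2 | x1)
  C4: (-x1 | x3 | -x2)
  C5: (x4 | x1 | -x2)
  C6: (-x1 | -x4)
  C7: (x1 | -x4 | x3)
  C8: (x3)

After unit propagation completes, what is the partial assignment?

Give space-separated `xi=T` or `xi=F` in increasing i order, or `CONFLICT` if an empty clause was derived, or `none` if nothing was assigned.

Answer: x3=T x4=F

Derivation:
unit clause [-4] forces x4=F; simplify:
  drop 4 from [4, -2, 1] -> [-2, 1]
  drop 4 from [4, 1, -2] -> [1, -2]
  satisfied 3 clause(s); 5 remain; assigned so far: [4]
unit clause [3] forces x3=T; simplify:
  satisfied 2 clause(s); 3 remain; assigned so far: [3, 4]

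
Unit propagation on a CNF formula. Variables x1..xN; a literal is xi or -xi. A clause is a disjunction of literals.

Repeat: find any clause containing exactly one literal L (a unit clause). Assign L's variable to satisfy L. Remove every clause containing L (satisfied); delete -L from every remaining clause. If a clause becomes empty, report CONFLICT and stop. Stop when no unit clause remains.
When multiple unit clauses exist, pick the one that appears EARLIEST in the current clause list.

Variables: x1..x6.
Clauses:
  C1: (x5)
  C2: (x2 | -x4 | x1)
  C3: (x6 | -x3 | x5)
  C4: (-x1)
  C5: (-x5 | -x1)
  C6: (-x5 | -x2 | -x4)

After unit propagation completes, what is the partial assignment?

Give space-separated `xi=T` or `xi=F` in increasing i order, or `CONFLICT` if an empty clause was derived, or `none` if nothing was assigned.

unit clause [5] forces x5=T; simplify:
  drop -5 from [-5, -1] -> [-1]
  drop -5 from [-5, -2, -4] -> [-2, -4]
  satisfied 2 clause(s); 4 remain; assigned so far: [5]
unit clause [-1] forces x1=F; simplify:
  drop 1 from [2, -4, 1] -> [2, -4]
  satisfied 2 clause(s); 2 remain; assigned so far: [1, 5]

Answer: x1=F x5=T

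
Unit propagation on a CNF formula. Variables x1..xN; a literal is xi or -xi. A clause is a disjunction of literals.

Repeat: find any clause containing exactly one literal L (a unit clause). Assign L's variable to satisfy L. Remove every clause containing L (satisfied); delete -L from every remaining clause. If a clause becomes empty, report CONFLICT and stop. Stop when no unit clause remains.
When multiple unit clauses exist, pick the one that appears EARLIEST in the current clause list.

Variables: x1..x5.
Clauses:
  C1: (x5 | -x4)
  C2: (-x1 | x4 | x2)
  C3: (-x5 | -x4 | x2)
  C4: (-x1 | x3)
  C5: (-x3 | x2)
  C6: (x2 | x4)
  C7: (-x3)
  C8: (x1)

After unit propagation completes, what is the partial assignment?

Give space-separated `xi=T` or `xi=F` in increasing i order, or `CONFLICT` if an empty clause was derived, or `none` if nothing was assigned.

Answer: CONFLICT

Derivation:
unit clause [-3] forces x3=F; simplify:
  drop 3 from [-1, 3] -> [-1]
  satisfied 2 clause(s); 6 remain; assigned so far: [3]
unit clause [-1] forces x1=F; simplify:
  drop 1 from [1] -> [] (empty!)
  satisfied 2 clause(s); 4 remain; assigned so far: [1, 3]
CONFLICT (empty clause)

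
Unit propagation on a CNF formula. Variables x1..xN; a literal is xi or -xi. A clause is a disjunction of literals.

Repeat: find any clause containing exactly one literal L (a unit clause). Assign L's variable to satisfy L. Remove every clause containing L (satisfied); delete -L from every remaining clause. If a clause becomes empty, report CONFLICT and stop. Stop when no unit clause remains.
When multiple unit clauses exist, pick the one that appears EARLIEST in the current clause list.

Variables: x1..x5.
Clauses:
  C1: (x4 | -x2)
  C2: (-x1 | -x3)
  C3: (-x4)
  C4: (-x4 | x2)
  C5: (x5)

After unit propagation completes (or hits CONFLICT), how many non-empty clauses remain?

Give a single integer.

Answer: 1

Derivation:
unit clause [-4] forces x4=F; simplify:
  drop 4 from [4, -2] -> [-2]
  satisfied 2 clause(s); 3 remain; assigned so far: [4]
unit clause [-2] forces x2=F; simplify:
  satisfied 1 clause(s); 2 remain; assigned so far: [2, 4]
unit clause [5] forces x5=T; simplify:
  satisfied 1 clause(s); 1 remain; assigned so far: [2, 4, 5]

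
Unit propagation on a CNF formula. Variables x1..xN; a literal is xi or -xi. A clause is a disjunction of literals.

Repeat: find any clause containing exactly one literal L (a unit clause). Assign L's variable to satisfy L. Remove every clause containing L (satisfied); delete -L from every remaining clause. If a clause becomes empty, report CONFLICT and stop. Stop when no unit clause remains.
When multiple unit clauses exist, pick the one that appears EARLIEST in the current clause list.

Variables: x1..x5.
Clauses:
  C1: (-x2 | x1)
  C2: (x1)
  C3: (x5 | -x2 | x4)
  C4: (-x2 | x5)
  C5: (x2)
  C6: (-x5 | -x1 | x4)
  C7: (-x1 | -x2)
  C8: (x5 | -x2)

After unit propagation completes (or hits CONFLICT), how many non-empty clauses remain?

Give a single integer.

unit clause [1] forces x1=T; simplify:
  drop -1 from [-5, -1, 4] -> [-5, 4]
  drop -1 from [-1, -2] -> [-2]
  satisfied 2 clause(s); 6 remain; assigned so far: [1]
unit clause [2] forces x2=T; simplify:
  drop -2 from [5, -2, 4] -> [5, 4]
  drop -2 from [-2, 5] -> [5]
  drop -2 from [-2] -> [] (empty!)
  drop -2 from [5, -2] -> [5]
  satisfied 1 clause(s); 5 remain; assigned so far: [1, 2]
CONFLICT (empty clause)

Answer: 4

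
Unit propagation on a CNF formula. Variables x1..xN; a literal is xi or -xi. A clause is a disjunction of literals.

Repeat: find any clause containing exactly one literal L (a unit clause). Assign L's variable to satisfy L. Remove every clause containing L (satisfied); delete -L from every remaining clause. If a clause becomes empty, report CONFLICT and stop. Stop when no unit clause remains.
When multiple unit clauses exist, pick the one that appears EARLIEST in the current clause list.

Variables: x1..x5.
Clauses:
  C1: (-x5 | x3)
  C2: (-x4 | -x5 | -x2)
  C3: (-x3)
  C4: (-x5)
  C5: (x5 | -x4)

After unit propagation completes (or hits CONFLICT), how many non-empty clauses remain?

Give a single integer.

Answer: 0

Derivation:
unit clause [-3] forces x3=F; simplify:
  drop 3 from [-5, 3] -> [-5]
  satisfied 1 clause(s); 4 remain; assigned so far: [3]
unit clause [-5] forces x5=F; simplify:
  drop 5 from [5, -4] -> [-4]
  satisfied 3 clause(s); 1 remain; assigned so far: [3, 5]
unit clause [-4] forces x4=F; simplify:
  satisfied 1 clause(s); 0 remain; assigned so far: [3, 4, 5]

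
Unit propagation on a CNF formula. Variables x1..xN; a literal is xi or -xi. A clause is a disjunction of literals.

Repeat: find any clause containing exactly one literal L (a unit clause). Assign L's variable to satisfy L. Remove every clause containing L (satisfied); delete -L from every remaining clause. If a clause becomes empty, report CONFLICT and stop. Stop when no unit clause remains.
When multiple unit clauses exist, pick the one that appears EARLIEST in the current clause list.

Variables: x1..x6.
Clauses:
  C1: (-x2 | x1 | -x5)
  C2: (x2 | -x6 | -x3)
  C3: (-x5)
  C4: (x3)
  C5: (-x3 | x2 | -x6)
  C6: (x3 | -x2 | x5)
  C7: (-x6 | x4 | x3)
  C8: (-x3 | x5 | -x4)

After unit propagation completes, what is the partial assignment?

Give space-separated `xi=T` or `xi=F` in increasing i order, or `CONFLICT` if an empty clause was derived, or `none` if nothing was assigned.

unit clause [-5] forces x5=F; simplify:
  drop 5 from [3, -2, 5] -> [3, -2]
  drop 5 from [-3, 5, -4] -> [-3, -4]
  satisfied 2 clause(s); 6 remain; assigned so far: [5]
unit clause [3] forces x3=T; simplify:
  drop -3 from [2, -6, -3] -> [2, -6]
  drop -3 from [-3, 2, -6] -> [2, -6]
  drop -3 from [-3, -4] -> [-4]
  satisfied 3 clause(s); 3 remain; assigned so far: [3, 5]
unit clause [-4] forces x4=F; simplify:
  satisfied 1 clause(s); 2 remain; assigned so far: [3, 4, 5]

Answer: x3=T x4=F x5=F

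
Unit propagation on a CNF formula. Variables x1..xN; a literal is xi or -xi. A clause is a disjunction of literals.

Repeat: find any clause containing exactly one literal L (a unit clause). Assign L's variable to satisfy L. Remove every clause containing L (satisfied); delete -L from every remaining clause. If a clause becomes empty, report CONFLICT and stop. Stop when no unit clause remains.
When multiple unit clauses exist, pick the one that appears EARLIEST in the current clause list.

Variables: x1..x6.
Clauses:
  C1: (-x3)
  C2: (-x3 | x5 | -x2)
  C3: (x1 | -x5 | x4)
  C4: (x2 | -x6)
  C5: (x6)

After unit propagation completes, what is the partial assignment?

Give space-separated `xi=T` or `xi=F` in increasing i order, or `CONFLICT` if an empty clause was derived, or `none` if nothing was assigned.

unit clause [-3] forces x3=F; simplify:
  satisfied 2 clause(s); 3 remain; assigned so far: [3]
unit clause [6] forces x6=T; simplify:
  drop -6 from [2, -6] -> [2]
  satisfied 1 clause(s); 2 remain; assigned so far: [3, 6]
unit clause [2] forces x2=T; simplify:
  satisfied 1 clause(s); 1 remain; assigned so far: [2, 3, 6]

Answer: x2=T x3=F x6=T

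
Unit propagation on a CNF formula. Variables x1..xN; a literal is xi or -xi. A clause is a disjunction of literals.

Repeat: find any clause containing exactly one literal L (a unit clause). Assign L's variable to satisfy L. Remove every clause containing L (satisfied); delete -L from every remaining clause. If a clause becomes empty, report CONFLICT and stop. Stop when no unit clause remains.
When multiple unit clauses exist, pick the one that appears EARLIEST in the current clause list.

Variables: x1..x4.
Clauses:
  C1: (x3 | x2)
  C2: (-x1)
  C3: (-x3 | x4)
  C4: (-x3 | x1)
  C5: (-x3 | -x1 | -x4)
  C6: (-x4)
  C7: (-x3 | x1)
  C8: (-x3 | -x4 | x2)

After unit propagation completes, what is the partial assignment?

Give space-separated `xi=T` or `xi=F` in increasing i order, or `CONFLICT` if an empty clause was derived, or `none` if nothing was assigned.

unit clause [-1] forces x1=F; simplify:
  drop 1 from [-3, 1] -> [-3]
  drop 1 from [-3, 1] -> [-3]
  satisfied 2 clause(s); 6 remain; assigned so far: [1]
unit clause [-3] forces x3=F; simplify:
  drop 3 from [3, 2] -> [2]
  satisfied 4 clause(s); 2 remain; assigned so far: [1, 3]
unit clause [2] forces x2=T; simplify:
  satisfied 1 clause(s); 1 remain; assigned so far: [1, 2, 3]
unit clause [-4] forces x4=F; simplify:
  satisfied 1 clause(s); 0 remain; assigned so far: [1, 2, 3, 4]

Answer: x1=F x2=T x3=F x4=F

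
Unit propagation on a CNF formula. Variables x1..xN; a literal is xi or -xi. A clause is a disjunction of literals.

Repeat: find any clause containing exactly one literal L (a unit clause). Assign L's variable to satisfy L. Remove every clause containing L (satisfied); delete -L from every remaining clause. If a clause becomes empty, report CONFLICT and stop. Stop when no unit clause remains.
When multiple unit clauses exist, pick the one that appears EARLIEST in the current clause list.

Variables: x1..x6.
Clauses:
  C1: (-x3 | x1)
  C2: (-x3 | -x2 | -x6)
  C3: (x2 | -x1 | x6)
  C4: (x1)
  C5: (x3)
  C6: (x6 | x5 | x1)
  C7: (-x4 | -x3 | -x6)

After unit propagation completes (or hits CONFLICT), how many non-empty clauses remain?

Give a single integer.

unit clause [1] forces x1=T; simplify:
  drop -1 from [2, -1, 6] -> [2, 6]
  satisfied 3 clause(s); 4 remain; assigned so far: [1]
unit clause [3] forces x3=T; simplify:
  drop -3 from [-3, -2, -6] -> [-2, -6]
  drop -3 from [-4, -3, -6] -> [-4, -6]
  satisfied 1 clause(s); 3 remain; assigned so far: [1, 3]

Answer: 3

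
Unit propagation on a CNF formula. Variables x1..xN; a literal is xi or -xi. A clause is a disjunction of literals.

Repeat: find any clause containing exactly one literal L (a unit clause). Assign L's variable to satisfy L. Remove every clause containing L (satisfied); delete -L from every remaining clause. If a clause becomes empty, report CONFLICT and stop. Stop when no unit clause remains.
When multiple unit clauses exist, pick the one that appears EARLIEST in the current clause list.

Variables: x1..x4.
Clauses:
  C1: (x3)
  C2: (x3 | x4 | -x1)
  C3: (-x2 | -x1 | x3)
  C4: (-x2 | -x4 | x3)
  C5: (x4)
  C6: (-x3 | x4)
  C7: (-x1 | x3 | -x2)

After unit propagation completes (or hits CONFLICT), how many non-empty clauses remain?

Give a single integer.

Answer: 0

Derivation:
unit clause [3] forces x3=T; simplify:
  drop -3 from [-3, 4] -> [4]
  satisfied 5 clause(s); 2 remain; assigned so far: [3]
unit clause [4] forces x4=T; simplify:
  satisfied 2 clause(s); 0 remain; assigned so far: [3, 4]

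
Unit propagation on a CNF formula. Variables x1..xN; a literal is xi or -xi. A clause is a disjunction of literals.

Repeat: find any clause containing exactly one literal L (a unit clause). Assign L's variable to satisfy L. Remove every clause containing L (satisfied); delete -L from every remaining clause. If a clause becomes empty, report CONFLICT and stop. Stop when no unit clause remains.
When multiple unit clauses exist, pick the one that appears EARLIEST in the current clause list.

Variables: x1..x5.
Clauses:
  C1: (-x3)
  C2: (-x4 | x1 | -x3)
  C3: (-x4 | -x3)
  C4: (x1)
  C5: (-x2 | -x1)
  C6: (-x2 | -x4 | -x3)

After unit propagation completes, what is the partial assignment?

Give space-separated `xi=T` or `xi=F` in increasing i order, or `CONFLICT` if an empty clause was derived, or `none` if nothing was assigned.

Answer: x1=T x2=F x3=F

Derivation:
unit clause [-3] forces x3=F; simplify:
  satisfied 4 clause(s); 2 remain; assigned so far: [3]
unit clause [1] forces x1=T; simplify:
  drop -1 from [-2, -1] -> [-2]
  satisfied 1 clause(s); 1 remain; assigned so far: [1, 3]
unit clause [-2] forces x2=F; simplify:
  satisfied 1 clause(s); 0 remain; assigned so far: [1, 2, 3]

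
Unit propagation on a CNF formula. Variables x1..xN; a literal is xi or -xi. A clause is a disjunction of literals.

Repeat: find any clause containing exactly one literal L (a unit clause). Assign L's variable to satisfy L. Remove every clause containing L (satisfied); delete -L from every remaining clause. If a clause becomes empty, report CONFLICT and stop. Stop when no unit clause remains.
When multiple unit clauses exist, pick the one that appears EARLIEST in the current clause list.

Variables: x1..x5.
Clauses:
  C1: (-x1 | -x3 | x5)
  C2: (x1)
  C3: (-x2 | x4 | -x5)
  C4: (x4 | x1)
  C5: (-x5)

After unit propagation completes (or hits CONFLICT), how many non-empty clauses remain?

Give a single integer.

Answer: 0

Derivation:
unit clause [1] forces x1=T; simplify:
  drop -1 from [-1, -3, 5] -> [-3, 5]
  satisfied 2 clause(s); 3 remain; assigned so far: [1]
unit clause [-5] forces x5=F; simplify:
  drop 5 from [-3, 5] -> [-3]
  satisfied 2 clause(s); 1 remain; assigned so far: [1, 5]
unit clause [-3] forces x3=F; simplify:
  satisfied 1 clause(s); 0 remain; assigned so far: [1, 3, 5]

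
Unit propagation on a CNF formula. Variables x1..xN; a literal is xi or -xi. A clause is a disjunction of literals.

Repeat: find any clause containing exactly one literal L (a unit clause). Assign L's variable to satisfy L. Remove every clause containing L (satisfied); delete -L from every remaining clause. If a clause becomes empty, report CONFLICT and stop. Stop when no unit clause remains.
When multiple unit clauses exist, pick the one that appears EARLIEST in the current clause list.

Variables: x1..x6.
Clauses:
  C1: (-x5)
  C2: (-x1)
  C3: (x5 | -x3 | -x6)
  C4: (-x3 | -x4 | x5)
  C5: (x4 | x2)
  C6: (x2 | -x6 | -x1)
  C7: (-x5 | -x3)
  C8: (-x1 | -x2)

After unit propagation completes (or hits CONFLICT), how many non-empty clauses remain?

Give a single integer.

Answer: 3

Derivation:
unit clause [-5] forces x5=F; simplify:
  drop 5 from [5, -3, -6] -> [-3, -6]
  drop 5 from [-3, -4, 5] -> [-3, -4]
  satisfied 2 clause(s); 6 remain; assigned so far: [5]
unit clause [-1] forces x1=F; simplify:
  satisfied 3 clause(s); 3 remain; assigned so far: [1, 5]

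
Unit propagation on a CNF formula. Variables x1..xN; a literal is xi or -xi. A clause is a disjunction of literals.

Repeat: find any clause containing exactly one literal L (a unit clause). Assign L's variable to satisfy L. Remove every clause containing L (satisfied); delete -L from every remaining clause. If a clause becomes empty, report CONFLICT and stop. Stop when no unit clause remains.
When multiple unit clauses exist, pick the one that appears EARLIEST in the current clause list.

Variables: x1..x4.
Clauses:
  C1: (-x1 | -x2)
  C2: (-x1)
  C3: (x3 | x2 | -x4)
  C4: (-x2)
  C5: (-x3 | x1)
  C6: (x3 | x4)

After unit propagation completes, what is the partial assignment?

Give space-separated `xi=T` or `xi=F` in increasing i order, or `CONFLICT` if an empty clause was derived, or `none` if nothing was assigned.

unit clause [-1] forces x1=F; simplify:
  drop 1 from [-3, 1] -> [-3]
  satisfied 2 clause(s); 4 remain; assigned so far: [1]
unit clause [-2] forces x2=F; simplify:
  drop 2 from [3, 2, -4] -> [3, -4]
  satisfied 1 clause(s); 3 remain; assigned so far: [1, 2]
unit clause [-3] forces x3=F; simplify:
  drop 3 from [3, -4] -> [-4]
  drop 3 from [3, 4] -> [4]
  satisfied 1 clause(s); 2 remain; assigned so far: [1, 2, 3]
unit clause [-4] forces x4=F; simplify:
  drop 4 from [4] -> [] (empty!)
  satisfied 1 clause(s); 1 remain; assigned so far: [1, 2, 3, 4]
CONFLICT (empty clause)

Answer: CONFLICT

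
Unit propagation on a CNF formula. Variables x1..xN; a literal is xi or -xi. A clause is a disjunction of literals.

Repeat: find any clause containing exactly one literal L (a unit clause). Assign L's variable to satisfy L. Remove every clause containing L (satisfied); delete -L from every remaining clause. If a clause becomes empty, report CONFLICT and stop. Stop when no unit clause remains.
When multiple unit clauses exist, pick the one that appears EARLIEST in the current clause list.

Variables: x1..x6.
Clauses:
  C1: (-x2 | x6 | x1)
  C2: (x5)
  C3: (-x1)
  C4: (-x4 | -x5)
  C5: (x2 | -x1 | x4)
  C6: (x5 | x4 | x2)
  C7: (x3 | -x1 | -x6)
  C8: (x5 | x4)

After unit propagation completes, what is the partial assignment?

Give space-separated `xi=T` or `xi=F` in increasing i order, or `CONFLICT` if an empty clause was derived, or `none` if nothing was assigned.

Answer: x1=F x4=F x5=T

Derivation:
unit clause [5] forces x5=T; simplify:
  drop -5 from [-4, -5] -> [-4]
  satisfied 3 clause(s); 5 remain; assigned so far: [5]
unit clause [-1] forces x1=F; simplify:
  drop 1 from [-2, 6, 1] -> [-2, 6]
  satisfied 3 clause(s); 2 remain; assigned so far: [1, 5]
unit clause [-4] forces x4=F; simplify:
  satisfied 1 clause(s); 1 remain; assigned so far: [1, 4, 5]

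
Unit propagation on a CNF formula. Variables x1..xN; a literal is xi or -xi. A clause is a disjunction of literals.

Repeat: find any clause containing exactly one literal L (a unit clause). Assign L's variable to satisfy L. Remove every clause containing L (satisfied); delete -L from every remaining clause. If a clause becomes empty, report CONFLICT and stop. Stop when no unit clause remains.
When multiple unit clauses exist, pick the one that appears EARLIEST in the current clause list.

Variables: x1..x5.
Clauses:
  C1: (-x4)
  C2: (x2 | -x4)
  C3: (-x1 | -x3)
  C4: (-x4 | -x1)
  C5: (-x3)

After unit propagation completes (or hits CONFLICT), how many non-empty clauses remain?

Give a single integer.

unit clause [-4] forces x4=F; simplify:
  satisfied 3 clause(s); 2 remain; assigned so far: [4]
unit clause [-3] forces x3=F; simplify:
  satisfied 2 clause(s); 0 remain; assigned so far: [3, 4]

Answer: 0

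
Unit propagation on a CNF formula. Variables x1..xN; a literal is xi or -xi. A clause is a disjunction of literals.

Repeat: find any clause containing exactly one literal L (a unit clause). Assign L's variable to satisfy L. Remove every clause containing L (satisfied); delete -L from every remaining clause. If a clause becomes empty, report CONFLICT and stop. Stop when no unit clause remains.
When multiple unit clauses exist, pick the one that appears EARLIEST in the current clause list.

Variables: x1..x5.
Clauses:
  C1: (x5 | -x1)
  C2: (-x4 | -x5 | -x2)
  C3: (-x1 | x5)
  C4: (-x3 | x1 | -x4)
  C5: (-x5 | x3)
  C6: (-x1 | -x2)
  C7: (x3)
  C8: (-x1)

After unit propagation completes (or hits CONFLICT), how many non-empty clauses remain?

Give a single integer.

unit clause [3] forces x3=T; simplify:
  drop -3 from [-3, 1, -4] -> [1, -4]
  satisfied 2 clause(s); 6 remain; assigned so far: [3]
unit clause [-1] forces x1=F; simplify:
  drop 1 from [1, -4] -> [-4]
  satisfied 4 clause(s); 2 remain; assigned so far: [1, 3]
unit clause [-4] forces x4=F; simplify:
  satisfied 2 clause(s); 0 remain; assigned so far: [1, 3, 4]

Answer: 0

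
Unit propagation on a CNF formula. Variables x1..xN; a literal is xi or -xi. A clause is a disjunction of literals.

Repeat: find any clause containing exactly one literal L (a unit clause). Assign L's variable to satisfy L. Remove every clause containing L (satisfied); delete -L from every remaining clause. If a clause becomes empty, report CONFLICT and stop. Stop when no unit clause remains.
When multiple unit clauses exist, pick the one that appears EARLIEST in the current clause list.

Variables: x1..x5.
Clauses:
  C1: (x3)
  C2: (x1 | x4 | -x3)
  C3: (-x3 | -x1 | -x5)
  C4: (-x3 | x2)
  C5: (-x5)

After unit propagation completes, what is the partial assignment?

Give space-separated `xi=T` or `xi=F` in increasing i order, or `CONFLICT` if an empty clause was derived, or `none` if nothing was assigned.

Answer: x2=T x3=T x5=F

Derivation:
unit clause [3] forces x3=T; simplify:
  drop -3 from [1, 4, -3] -> [1, 4]
  drop -3 from [-3, -1, -5] -> [-1, -5]
  drop -3 from [-3, 2] -> [2]
  satisfied 1 clause(s); 4 remain; assigned so far: [3]
unit clause [2] forces x2=T; simplify:
  satisfied 1 clause(s); 3 remain; assigned so far: [2, 3]
unit clause [-5] forces x5=F; simplify:
  satisfied 2 clause(s); 1 remain; assigned so far: [2, 3, 5]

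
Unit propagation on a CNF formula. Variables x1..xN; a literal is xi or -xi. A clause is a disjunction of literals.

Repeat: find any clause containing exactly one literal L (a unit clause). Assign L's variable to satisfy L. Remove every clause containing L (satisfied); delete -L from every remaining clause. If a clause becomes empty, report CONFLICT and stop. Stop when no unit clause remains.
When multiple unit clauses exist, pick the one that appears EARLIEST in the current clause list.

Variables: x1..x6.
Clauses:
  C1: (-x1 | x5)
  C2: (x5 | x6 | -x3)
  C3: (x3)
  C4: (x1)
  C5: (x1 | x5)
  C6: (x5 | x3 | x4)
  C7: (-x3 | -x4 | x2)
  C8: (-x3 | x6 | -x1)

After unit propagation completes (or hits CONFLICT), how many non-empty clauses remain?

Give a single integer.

unit clause [3] forces x3=T; simplify:
  drop -3 from [5, 6, -3] -> [5, 6]
  drop -3 from [-3, -4, 2] -> [-4, 2]
  drop -3 from [-3, 6, -1] -> [6, -1]
  satisfied 2 clause(s); 6 remain; assigned so far: [3]
unit clause [1] forces x1=T; simplify:
  drop -1 from [-1, 5] -> [5]
  drop -1 from [6, -1] -> [6]
  satisfied 2 clause(s); 4 remain; assigned so far: [1, 3]
unit clause [5] forces x5=T; simplify:
  satisfied 2 clause(s); 2 remain; assigned so far: [1, 3, 5]
unit clause [6] forces x6=T; simplify:
  satisfied 1 clause(s); 1 remain; assigned so far: [1, 3, 5, 6]

Answer: 1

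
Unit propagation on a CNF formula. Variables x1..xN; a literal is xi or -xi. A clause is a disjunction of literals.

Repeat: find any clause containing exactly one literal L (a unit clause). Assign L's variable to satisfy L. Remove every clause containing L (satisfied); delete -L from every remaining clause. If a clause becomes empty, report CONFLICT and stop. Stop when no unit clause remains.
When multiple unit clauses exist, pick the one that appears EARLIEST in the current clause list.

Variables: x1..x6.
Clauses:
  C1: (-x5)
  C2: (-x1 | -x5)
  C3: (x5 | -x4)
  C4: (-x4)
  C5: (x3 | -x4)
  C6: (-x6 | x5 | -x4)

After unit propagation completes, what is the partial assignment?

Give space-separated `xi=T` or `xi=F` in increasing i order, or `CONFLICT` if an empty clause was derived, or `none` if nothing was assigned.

unit clause [-5] forces x5=F; simplify:
  drop 5 from [5, -4] -> [-4]
  drop 5 from [-6, 5, -4] -> [-6, -4]
  satisfied 2 clause(s); 4 remain; assigned so far: [5]
unit clause [-4] forces x4=F; simplify:
  satisfied 4 clause(s); 0 remain; assigned so far: [4, 5]

Answer: x4=F x5=F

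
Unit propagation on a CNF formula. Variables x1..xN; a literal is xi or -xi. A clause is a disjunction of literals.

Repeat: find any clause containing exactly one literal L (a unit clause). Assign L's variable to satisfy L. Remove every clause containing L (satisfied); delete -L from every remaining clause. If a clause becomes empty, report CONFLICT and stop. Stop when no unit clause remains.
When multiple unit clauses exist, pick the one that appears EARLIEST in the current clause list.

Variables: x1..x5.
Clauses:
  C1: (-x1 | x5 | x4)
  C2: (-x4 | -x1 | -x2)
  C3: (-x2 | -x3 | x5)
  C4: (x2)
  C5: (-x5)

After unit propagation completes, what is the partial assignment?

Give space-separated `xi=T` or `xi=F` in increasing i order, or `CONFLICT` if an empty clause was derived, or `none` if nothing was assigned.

Answer: x2=T x3=F x5=F

Derivation:
unit clause [2] forces x2=T; simplify:
  drop -2 from [-4, -1, -2] -> [-4, -1]
  drop -2 from [-2, -3, 5] -> [-3, 5]
  satisfied 1 clause(s); 4 remain; assigned so far: [2]
unit clause [-5] forces x5=F; simplify:
  drop 5 from [-1, 5, 4] -> [-1, 4]
  drop 5 from [-3, 5] -> [-3]
  satisfied 1 clause(s); 3 remain; assigned so far: [2, 5]
unit clause [-3] forces x3=F; simplify:
  satisfied 1 clause(s); 2 remain; assigned so far: [2, 3, 5]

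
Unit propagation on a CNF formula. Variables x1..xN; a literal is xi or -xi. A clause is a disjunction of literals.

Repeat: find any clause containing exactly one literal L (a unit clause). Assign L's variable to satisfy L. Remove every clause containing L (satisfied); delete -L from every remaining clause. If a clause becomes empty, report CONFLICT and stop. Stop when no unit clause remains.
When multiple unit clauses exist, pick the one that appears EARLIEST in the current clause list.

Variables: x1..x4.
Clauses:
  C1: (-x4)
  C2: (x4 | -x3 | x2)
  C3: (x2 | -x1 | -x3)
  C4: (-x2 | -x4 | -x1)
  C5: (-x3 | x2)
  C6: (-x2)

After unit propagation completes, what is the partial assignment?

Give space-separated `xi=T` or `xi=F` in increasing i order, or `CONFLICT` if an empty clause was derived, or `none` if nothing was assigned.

unit clause [-4] forces x4=F; simplify:
  drop 4 from [4, -3, 2] -> [-3, 2]
  satisfied 2 clause(s); 4 remain; assigned so far: [4]
unit clause [-2] forces x2=F; simplify:
  drop 2 from [-3, 2] -> [-3]
  drop 2 from [2, -1, -3] -> [-1, -3]
  drop 2 from [-3, 2] -> [-3]
  satisfied 1 clause(s); 3 remain; assigned so far: [2, 4]
unit clause [-3] forces x3=F; simplify:
  satisfied 3 clause(s); 0 remain; assigned so far: [2, 3, 4]

Answer: x2=F x3=F x4=F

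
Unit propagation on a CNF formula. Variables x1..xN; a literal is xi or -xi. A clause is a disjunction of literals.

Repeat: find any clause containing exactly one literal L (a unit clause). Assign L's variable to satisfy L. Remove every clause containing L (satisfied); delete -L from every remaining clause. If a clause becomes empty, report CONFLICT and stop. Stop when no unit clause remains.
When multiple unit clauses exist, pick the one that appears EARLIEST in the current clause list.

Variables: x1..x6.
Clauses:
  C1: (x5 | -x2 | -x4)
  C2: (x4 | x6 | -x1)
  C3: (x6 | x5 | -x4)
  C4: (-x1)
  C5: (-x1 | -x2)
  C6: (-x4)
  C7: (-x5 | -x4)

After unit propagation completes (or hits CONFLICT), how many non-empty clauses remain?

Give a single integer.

unit clause [-1] forces x1=F; simplify:
  satisfied 3 clause(s); 4 remain; assigned so far: [1]
unit clause [-4] forces x4=F; simplify:
  satisfied 4 clause(s); 0 remain; assigned so far: [1, 4]

Answer: 0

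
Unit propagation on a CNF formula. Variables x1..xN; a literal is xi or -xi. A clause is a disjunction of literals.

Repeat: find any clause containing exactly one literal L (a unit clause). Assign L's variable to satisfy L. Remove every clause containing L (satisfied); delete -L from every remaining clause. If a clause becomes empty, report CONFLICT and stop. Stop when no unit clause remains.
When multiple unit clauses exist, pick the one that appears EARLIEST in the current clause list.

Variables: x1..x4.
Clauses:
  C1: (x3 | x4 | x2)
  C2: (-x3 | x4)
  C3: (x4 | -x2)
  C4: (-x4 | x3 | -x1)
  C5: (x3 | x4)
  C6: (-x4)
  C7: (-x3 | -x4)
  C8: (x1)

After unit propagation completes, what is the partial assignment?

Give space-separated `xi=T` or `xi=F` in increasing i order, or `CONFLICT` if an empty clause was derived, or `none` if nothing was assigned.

Answer: CONFLICT

Derivation:
unit clause [-4] forces x4=F; simplify:
  drop 4 from [3, 4, 2] -> [3, 2]
  drop 4 from [-3, 4] -> [-3]
  drop 4 from [4, -2] -> [-2]
  drop 4 from [3, 4] -> [3]
  satisfied 3 clause(s); 5 remain; assigned so far: [4]
unit clause [-3] forces x3=F; simplify:
  drop 3 from [3, 2] -> [2]
  drop 3 from [3] -> [] (empty!)
  satisfied 1 clause(s); 4 remain; assigned so far: [3, 4]
CONFLICT (empty clause)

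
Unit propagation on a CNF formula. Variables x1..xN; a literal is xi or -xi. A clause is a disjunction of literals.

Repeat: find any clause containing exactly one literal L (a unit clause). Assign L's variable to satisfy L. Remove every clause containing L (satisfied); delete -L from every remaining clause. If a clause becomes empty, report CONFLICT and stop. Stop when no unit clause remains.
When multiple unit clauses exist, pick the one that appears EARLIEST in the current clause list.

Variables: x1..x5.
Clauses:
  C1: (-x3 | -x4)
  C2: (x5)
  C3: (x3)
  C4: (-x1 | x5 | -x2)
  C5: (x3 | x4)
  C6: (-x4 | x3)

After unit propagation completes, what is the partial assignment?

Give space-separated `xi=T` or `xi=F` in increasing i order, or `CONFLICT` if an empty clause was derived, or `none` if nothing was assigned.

unit clause [5] forces x5=T; simplify:
  satisfied 2 clause(s); 4 remain; assigned so far: [5]
unit clause [3] forces x3=T; simplify:
  drop -3 from [-3, -4] -> [-4]
  satisfied 3 clause(s); 1 remain; assigned so far: [3, 5]
unit clause [-4] forces x4=F; simplify:
  satisfied 1 clause(s); 0 remain; assigned so far: [3, 4, 5]

Answer: x3=T x4=F x5=T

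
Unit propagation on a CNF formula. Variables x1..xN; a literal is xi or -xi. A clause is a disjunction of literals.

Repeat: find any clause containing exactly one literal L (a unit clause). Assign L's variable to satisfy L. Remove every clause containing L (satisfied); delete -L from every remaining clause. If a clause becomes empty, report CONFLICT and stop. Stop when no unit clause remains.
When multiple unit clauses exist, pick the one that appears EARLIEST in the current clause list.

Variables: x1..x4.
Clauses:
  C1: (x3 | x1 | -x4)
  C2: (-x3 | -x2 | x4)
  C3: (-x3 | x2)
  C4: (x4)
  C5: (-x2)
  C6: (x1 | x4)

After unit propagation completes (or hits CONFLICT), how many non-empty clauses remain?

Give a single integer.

unit clause [4] forces x4=T; simplify:
  drop -4 from [3, 1, -4] -> [3, 1]
  satisfied 3 clause(s); 3 remain; assigned so far: [4]
unit clause [-2] forces x2=F; simplify:
  drop 2 from [-3, 2] -> [-3]
  satisfied 1 clause(s); 2 remain; assigned so far: [2, 4]
unit clause [-3] forces x3=F; simplify:
  drop 3 from [3, 1] -> [1]
  satisfied 1 clause(s); 1 remain; assigned so far: [2, 3, 4]
unit clause [1] forces x1=T; simplify:
  satisfied 1 clause(s); 0 remain; assigned so far: [1, 2, 3, 4]

Answer: 0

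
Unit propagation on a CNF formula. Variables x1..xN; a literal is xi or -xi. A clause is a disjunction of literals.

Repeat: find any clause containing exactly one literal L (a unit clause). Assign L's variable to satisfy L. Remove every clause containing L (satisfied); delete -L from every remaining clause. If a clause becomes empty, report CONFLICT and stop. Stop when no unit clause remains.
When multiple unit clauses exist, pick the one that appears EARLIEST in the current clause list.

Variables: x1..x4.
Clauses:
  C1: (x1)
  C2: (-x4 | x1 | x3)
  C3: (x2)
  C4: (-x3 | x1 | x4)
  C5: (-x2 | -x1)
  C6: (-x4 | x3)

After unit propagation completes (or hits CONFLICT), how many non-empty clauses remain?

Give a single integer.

Answer: 1

Derivation:
unit clause [1] forces x1=T; simplify:
  drop -1 from [-2, -1] -> [-2]
  satisfied 3 clause(s); 3 remain; assigned so far: [1]
unit clause [2] forces x2=T; simplify:
  drop -2 from [-2] -> [] (empty!)
  satisfied 1 clause(s); 2 remain; assigned so far: [1, 2]
CONFLICT (empty clause)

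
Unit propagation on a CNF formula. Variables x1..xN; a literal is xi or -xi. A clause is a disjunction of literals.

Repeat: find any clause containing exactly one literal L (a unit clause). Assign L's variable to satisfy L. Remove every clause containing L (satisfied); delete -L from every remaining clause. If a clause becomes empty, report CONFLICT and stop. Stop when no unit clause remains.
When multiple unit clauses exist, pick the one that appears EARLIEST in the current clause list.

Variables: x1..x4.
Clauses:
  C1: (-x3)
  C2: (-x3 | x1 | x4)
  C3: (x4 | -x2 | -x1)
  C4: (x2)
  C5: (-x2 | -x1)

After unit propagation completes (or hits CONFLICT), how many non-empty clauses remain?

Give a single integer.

unit clause [-3] forces x3=F; simplify:
  satisfied 2 clause(s); 3 remain; assigned so far: [3]
unit clause [2] forces x2=T; simplify:
  drop -2 from [4, -2, -1] -> [4, -1]
  drop -2 from [-2, -1] -> [-1]
  satisfied 1 clause(s); 2 remain; assigned so far: [2, 3]
unit clause [-1] forces x1=F; simplify:
  satisfied 2 clause(s); 0 remain; assigned so far: [1, 2, 3]

Answer: 0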